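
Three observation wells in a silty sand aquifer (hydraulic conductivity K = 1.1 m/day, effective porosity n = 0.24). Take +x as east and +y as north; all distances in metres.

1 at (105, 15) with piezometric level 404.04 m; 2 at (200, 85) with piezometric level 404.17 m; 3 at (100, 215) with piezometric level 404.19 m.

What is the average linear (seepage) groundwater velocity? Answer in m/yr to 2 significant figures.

1.9 m/yr

With h = a·x + b·y + c and 1 as origin, the differences give:
  95·a + 70·b = +0.13
  (-5)·a + 200·b = +0.15
Eliminate b (×200 and ×70, subtract): 19350·a = 15.500 → a = ∂h/∂x = +0.0008010
Back-substitute: b = ∂h/∂y = +0.0007700.
|∇h| = √(0.0008010² + 0.0007700²) = 0.001111
Seepage velocity v = K·i/n = 1.1 × 0.001111 / 0.24 = 0.005092 m/day = 1.86 m/yr.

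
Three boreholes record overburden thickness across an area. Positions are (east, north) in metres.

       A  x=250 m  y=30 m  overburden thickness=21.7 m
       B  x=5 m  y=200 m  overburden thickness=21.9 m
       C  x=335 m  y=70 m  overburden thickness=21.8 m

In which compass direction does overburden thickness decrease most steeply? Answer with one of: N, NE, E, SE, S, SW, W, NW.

Taking A as reference: B−A = (-245, 170, +0.2); C−A = (85, 40, +0.1).
Determinant of the coordinate differences = (-245)·40 − 85·170 = -24250.
∂d/∂x = [(+0.2)·40 − (+0.1)·170] / -24250 = +0.0003711
∂d/∂y = [(-245)·(+0.1) − 85·(+0.2)] / -24250 = +0.001711
Steepest decrease is along −∇f = (-0.0003711 E, -0.001711 N) → south.

S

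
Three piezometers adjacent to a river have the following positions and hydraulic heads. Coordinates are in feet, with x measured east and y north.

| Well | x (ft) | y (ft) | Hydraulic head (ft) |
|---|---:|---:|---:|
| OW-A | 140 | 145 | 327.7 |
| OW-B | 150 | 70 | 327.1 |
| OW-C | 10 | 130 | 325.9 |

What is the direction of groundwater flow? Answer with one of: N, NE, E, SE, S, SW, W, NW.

With h = a·x + b·y + c and OW-A as origin, the differences give:
  10·a + (-75)·b = -0.6
  (-130)·a + (-15)·b = -1.8
Eliminate b (×(-15) and ×(-75), subtract): -9900·a = -126.00 → a = ∂h/∂x = +0.01273
Back-substitute: b = ∂h/∂y = +0.009697.
Flow = −∇h = (-0.01273 east, -0.009697 north), which points southwest.

SW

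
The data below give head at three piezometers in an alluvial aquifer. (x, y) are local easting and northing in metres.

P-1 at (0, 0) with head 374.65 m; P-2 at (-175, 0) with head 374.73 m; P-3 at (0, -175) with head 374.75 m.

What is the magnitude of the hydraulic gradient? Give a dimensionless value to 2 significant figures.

0.00073

∂h/∂x = (374.73 − 374.65) / (-175 − 0) = -0.0004571
∂h/∂y = (374.75 − 374.65) / (-175 − 0) = -0.0005714
|∇h| = √(-0.0004571² + -0.0005714²) = 0.0007317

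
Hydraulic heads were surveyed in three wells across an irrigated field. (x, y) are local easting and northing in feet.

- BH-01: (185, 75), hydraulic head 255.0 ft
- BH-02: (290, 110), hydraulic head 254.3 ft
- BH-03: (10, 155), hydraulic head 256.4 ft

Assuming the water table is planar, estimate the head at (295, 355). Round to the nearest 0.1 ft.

With h = a·x + b·y + c and BH-01 as origin, the differences give:
  105·a + 35·b = -0.7
  (-175)·a + 80·b = +1.4
Eliminate b (×80 and ×35, subtract): 14525·a = -105.00 → a = ∂h/∂x = -0.007229
Back-substitute: b = ∂h/∂y = +0.001687.
h(295, 355) = 255.0 + (-0.007229)·(110) + (+0.001687)·(280) = 255.0 -0.795 +0.472 = 254.677 ft.

254.7 ft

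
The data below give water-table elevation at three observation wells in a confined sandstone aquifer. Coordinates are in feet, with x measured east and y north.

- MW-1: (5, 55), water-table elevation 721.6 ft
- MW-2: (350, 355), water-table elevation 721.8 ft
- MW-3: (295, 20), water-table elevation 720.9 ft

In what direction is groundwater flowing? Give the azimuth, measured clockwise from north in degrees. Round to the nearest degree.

With h = a·x + b·y + c and MW-1 as origin, the differences give:
  345·a + 300·b = +0.2
  290·a + (-35)·b = -0.7
Eliminate b (×(-35) and ×300, subtract): -99075·a = 203.00 → a = ∂h/∂x = -0.002049
Back-substitute: b = ∂h/∂y = +0.003023.
Flow direction (−∇h) has components (+0.002049 E, -0.003023 N).
Azimuth = atan2(E, N) = atan2(+0.002049, -0.003023) = 145.9° ≈ 146°.

146°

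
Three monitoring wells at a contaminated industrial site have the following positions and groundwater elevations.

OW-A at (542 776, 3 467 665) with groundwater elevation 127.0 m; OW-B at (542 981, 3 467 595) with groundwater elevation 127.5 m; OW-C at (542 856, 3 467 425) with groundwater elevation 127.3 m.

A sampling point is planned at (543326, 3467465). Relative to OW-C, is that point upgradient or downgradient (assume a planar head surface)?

With h = a·x + b·y + c and OW-A as origin, the differences give:
  205·a + (-70)·b = +0.5
  80·a + (-240)·b = +0.3
Eliminate b (×(-240) and ×(-70), subtract): -43600·a = -99.00 → a = ∂h/∂x = +0.002271
Back-substitute: b = ∂h/∂y = -0.0004931.
Head at (543326, 3467465) = 127.0 + (+0.002271)·(550) + (-0.0004931)·(-200) = 128.35 m.
That is higher than the 127.3 m at OW-C, so the point is upgradient.

upgradient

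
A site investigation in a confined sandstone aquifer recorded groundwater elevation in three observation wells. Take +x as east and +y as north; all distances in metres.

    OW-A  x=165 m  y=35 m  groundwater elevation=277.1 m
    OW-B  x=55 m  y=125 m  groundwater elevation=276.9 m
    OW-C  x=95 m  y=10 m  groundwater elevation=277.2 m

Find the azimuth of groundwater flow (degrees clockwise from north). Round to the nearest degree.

009°

Differences from OW-A: to OW-B (Δx, Δy, Δh) = (-110, 90, -0.2); to OW-C = (-70, -25, +0.1).
Determinant of the coordinate differences = (-110)·(-25) − (-70)·90 = 9050.
∂h/∂x = [(-0.2)·(-25) − (+0.1)·90] / 9050 = -0.0004420
∂h/∂y = [(-110)·(+0.1) − (-70)·(-0.2)] / 9050 = -0.002762
Flow direction (−∇h) has components (+0.0004420 E, +0.002762 N).
Azimuth = atan2(E, N) = atan2(+0.0004420, +0.002762) = 9.1° ≈ 009°.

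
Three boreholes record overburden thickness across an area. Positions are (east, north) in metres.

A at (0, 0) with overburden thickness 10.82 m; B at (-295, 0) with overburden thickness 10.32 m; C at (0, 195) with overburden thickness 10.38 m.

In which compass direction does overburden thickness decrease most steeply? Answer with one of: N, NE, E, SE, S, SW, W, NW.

∂d/∂x = (10.32 − 10.82) / (-295 − 0) = +0.001695
∂d/∂y = (10.38 − 10.82) / (195 − 0) = -0.002256
Steepest decrease is along −∇f = (-0.001695 E, +0.002256 N) → northwest.

NW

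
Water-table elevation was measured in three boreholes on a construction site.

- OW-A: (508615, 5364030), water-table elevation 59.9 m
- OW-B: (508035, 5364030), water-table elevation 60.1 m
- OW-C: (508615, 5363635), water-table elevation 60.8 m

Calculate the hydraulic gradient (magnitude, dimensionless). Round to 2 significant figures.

∂h/∂x = (60.1 − 59.9) / (508035 − 508615) = -0.0003448
∂h/∂y = (60.8 − 59.9) / (5363635 − 5364030) = -0.002278
|∇h| = √(-0.0003448² + -0.002278²) = 0.002304

0.0023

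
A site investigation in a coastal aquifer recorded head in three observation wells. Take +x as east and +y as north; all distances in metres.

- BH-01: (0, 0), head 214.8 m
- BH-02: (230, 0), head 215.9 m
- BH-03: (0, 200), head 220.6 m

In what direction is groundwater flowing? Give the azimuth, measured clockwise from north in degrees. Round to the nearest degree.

189°

∂h/∂x = (215.9 − 214.8) / (230 − 0) = +0.004783
∂h/∂y = (220.6 − 214.8) / (200 − 0) = +0.02900
Flow direction (−∇h) has components (-0.004783 E, -0.02900 N).
Azimuth = atan2(E, N) = atan2(-0.004783, -0.02900) = 189.4° ≈ 189°.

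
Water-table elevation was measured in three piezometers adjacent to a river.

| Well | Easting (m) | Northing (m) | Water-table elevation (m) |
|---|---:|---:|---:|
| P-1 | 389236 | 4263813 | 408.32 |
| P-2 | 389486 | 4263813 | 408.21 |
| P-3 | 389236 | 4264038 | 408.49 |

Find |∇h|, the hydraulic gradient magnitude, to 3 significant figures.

∂h/∂x = (408.21 − 408.32) / (389486 − 389236) = -0.0004400
∂h/∂y = (408.49 − 408.32) / (4264038 − 4263813) = +0.0007556
|∇h| = √(-0.0004400² + 0.0007556²) = 0.0008744

0.000874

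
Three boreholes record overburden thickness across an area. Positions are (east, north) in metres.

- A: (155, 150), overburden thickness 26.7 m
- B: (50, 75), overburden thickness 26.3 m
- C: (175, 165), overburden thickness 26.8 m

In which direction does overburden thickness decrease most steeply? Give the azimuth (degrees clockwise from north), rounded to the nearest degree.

With d = a·x + b·y + c and A as origin, the differences give:
  (-105)·a + (-75)·b = -0.4
  20·a + 15·b = +0.1
Eliminate b (×15 and ×(-75), subtract): -75·a = 1.50 → a = ∂d/∂x = -0.02000
Back-substitute: b = ∂d/∂y = +0.03333.
Steepest decrease is along −∇f: components (+0.02000 E, -0.03333 N).
Azimuth = atan2(+0.02000, -0.03333) = 149.0° ≈ 149°.

149°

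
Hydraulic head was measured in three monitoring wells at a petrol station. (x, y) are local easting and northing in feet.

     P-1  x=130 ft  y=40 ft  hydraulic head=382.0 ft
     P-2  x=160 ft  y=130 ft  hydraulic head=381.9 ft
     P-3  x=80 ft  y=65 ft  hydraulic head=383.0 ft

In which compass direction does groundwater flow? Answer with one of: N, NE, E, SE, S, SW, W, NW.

Taking P-1 as reference: P-2−P-1 = (30, 90, -0.1); P-3−P-1 = (-50, 25, +1.0).
Determinant of the coordinate differences = 30·25 − (-50)·90 = 5250.
∂h/∂x = [(-0.1)·25 − (+1.0)·90] / 5250 = -0.01762
∂h/∂y = [30·(+1.0) − (-50)·(-0.1)] / 5250 = +0.004762
Flow = −∇h = (+0.01762 east, -0.004762 north), which points east.

E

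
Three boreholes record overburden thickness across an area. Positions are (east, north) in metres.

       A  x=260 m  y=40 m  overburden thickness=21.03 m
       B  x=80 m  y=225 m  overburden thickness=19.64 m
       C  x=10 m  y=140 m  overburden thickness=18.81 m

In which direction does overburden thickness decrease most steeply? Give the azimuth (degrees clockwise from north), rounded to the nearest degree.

259°

With d = a·x + b·y + c and A as origin, the differences give:
  (-180)·a + 185·b = -1.39
  (-250)·a + 100·b = -2.22
Eliminate b (×100 and ×185, subtract): 28250·a = 271.700 → a = ∂d/∂x = +0.009618
Back-substitute: b = ∂d/∂y = +0.001844.
Steepest decrease is along −∇f: components (-0.009618 E, -0.001844 N).
Azimuth = atan2(-0.009618, -0.001844) = 259.1° ≈ 259°.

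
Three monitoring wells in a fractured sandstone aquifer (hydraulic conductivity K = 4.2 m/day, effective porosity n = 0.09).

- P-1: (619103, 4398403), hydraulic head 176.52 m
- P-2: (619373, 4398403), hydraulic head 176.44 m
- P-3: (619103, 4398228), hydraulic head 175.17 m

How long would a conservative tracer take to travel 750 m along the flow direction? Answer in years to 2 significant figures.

∂h/∂x = (176.44 − 176.52) / (619373 − 619103) = -0.0002963
∂h/∂y = (175.17 − 176.52) / (4398228 − 4398403) = +0.007714
|∇h| = √(-0.0002963² + 0.007714²) = 0.00772
Seepage velocity v = K·i/n = 4.2 × 0.00772 / 0.09 = 0.3603 m/day.
t = 750 / 0.3603 = 2082 days = 5.7 years.

5.7 years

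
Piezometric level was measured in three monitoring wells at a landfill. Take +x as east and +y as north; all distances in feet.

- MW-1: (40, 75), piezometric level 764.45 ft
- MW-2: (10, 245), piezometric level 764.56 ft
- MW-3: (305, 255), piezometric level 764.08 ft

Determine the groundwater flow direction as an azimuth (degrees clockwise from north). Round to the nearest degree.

With h = a·x + b·y + c and MW-1 as origin, the differences give:
  (-30)·a + 170·b = +0.11
  265·a + 180·b = -0.37
Eliminate b (×180 and ×170, subtract): -50450·a = 82.700 → a = ∂h/∂x = -0.001639
Back-substitute: b = ∂h/∂y = +0.0003578.
Flow direction (−∇h) has components (+0.001639 E, -0.0003578 N).
Azimuth = atan2(E, N) = atan2(+0.001639, -0.0003578) = 102.3° ≈ 102°.

102°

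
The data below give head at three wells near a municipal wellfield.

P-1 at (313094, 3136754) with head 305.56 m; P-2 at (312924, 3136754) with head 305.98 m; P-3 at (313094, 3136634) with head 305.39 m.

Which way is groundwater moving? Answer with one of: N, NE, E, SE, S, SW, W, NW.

SE

∂h/∂x = (305.98 − 305.56) / (312924 − 313094) = -0.002471
∂h/∂y = (305.39 − 305.56) / (3136634 − 3136754) = +0.001417
Flow = −∇h = (+0.002471 east, -0.001417 north), which points southeast.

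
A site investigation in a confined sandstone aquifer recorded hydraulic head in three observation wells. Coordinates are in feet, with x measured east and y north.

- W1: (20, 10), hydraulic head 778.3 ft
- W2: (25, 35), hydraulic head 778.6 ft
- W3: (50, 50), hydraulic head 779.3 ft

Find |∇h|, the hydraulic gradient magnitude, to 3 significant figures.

With h = a·x + b·y + c and W1 as origin, the differences give:
  5·a + 25·b = +0.3
  30·a + 40·b = +1.0
Eliminate b (×40 and ×25, subtract): -550·a = -13.00 → a = ∂h/∂x = +0.02364
Back-substitute: b = ∂h/∂y = +0.007273.
|∇h| = √(0.02364² + 0.007273²) = 0.02473

0.0247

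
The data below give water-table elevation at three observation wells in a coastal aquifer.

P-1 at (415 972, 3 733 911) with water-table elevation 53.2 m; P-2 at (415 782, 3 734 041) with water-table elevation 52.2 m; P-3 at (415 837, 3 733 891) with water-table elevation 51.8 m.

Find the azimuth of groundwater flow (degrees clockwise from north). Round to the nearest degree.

237°

Differences from P-1: to P-2 (Δx, Δy, Δh) = (-190, 130, -1.0); to P-3 = (-135, -20, -1.4).
Solve a·Δx + b·Δy = Δh: det = (-190)·(-20) − (-135)·130 = 21350.
∂h/∂x = [(-1.0)·(-20) − (-1.4)·130] / 21350 = +0.009461
∂h/∂y = [(-190)·(-1.4) − (-135)·(-1.0)] / 21350 = +0.006136
Flow direction (−∇h) has components (-0.009461 E, -0.006136 N).
Azimuth = atan2(E, N) = atan2(-0.009461, -0.006136) = 237.0° ≈ 237°.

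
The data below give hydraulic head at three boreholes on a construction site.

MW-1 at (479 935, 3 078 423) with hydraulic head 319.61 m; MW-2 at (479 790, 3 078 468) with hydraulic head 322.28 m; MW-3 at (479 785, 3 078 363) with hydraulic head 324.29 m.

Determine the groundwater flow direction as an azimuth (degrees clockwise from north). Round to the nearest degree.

Differences from MW-1: to MW-2 (Δx, Δy, Δh) = (-145, 45, +2.67); to MW-3 = (-150, -60, +4.68).
Solve a·Δx + b·Δy = Δh: det = (-145)·(-60) − (-150)·45 = 15450.
∂h/∂x = [(+2.67)·(-60) − (+4.68)·45] / 15450 = -0.02400
∂h/∂y = [(-145)·(+4.68) − (-150)·(+2.67)] / 15450 = -0.01800
Flow direction (−∇h) has components (+0.02400 E, +0.01800 N).
Azimuth = atan2(E, N) = atan2(+0.02400, +0.01800) = 53.1° ≈ 053°.

053°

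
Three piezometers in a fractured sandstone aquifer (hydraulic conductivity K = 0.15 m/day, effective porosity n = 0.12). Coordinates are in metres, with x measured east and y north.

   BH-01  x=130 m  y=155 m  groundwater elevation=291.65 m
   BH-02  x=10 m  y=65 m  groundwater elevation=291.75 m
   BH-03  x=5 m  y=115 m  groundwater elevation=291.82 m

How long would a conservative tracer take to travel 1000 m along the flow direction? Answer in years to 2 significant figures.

1000 years

With h = a·x + b·y + c and BH-01 as origin, the differences give:
  (-120)·a + (-90)·b = +0.10
  (-125)·a + (-40)·b = +0.17
Eliminate b (×(-40) and ×(-90), subtract): -6450·a = 11.300 → a = ∂h/∂x = -0.001752
Back-substitute: b = ∂h/∂y = +0.001225.
|∇h| = √(-0.001752² + 0.001225²) = 0.002138
Seepage velocity v = K·i/n = 0.15 × 0.002138 / 0.12 = 0.002672 m/day.
t = 1000 / 0.002672 = 3.743e+05 days = 1.02e+03 years.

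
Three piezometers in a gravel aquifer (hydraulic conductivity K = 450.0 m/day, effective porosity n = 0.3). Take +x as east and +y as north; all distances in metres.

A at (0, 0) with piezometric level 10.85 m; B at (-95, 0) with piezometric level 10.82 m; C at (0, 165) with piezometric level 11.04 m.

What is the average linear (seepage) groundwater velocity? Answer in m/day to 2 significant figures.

∂h/∂x = (10.82 − 10.85) / (-95 − 0) = +0.0003158
∂h/∂y = (11.04 − 10.85) / (165 − 0) = +0.001152
|∇h| = √(0.0003158² + 0.001152²) = 0.001195
Seepage velocity v = K·i/n = 450.0 × 0.001195 / 0.3 = 1.793 m/day.

1.8 m/day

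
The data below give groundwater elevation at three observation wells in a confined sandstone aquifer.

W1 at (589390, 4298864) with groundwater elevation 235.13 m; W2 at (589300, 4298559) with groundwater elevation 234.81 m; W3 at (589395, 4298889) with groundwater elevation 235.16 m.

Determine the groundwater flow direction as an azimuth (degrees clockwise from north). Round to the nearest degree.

134°

With h = a·x + b·y + c and W1 as origin, the differences give:
  (-90)·a + (-305)·b = -0.32
  5·a + 25·b = +0.03
Eliminate b (×25 and ×(-305), subtract): -725·a = 1.150 → a = ∂h/∂x = -0.001586
Back-substitute: b = ∂h/∂y = +0.001517.
Flow direction (−∇h) has components (+0.001586 E, -0.001517 N).
Azimuth = atan2(E, N) = atan2(+0.001586, -0.001517) = 133.7° ≈ 134°.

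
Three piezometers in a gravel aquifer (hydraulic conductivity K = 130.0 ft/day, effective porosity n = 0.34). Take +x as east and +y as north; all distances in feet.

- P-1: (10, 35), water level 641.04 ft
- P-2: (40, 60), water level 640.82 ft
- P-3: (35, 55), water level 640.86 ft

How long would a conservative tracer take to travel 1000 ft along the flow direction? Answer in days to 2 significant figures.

460 days

With h = a·x + b·y + c and P-1 as origin, the differences give:
  30·a + 25·b = -0.22
  25·a + 20·b = -0.18
Eliminate b (×20 and ×25, subtract): -25·a = 0.100 → a = ∂h/∂x = -0.004000
Back-substitute: b = ∂h/∂y = -0.004000.
|∇h| = √(-0.004000² + -0.004000²) = 0.005657
Seepage velocity v = K·i/n = 130.0 × 0.005657 / 0.34 = 2.163 ft/day.
t = 1000 / 2.163 = 462.3 days.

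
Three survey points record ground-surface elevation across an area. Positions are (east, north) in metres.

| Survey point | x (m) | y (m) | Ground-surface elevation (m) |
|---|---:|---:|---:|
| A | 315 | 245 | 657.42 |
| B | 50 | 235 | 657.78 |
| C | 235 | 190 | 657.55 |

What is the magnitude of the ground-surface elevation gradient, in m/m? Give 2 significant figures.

0.0014 m/m

With z = a·x + b·y + c and A as origin, the differences give:
  (-265)·a + (-10)·b = +0.36
  (-80)·a + (-55)·b = +0.13
Eliminate b (×(-55) and ×(-10), subtract): 13775·a = -18.500 → a = ∂z/∂x = -0.001343
Back-substitute: b = ∂z/∂y = -0.0004102.
|∇f| = √(-0.001343² + -0.0004102²) = 0.001404 m/m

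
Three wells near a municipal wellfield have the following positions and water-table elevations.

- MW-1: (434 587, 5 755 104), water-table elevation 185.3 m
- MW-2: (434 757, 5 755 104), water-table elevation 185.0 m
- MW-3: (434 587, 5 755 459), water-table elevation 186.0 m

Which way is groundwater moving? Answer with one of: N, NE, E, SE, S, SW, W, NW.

SE

∂h/∂x = (185.0 − 185.3) / (434757 − 434587) = -0.001765
∂h/∂y = (186.0 − 185.3) / (5755459 − 5755104) = +0.001972
Flow = −∇h = (+0.001765 east, -0.001972 north), which points southeast.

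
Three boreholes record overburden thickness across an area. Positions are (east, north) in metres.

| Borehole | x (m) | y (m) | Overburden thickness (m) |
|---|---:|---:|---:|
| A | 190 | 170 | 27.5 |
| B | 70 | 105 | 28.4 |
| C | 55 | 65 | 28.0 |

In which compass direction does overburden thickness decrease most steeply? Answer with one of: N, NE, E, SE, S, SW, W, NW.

Differences from A: to B (Δx, Δy, Δh) = (-120, -65, +0.9); to C = (-135, -105, +0.5).
Determinant of the coordinate differences = (-120)·(-105) − (-135)·(-65) = 3825.
∂d/∂x = [(+0.9)·(-105) − (+0.5)·(-65)] / 3825 = -0.01621
∂d/∂y = [(-120)·(+0.5) − (-135)·(+0.9)] / 3825 = +0.01608
Steepest decrease is along −∇f = (+0.01621 E, -0.01608 N) → southeast.

SE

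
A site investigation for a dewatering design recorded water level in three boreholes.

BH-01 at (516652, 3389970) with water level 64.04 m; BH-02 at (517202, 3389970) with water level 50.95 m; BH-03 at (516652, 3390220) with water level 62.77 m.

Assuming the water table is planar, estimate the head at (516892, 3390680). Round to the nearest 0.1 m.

54.7 m

∂h/∂x = (50.95 − 64.04) / (517202 − 516652) = -0.02380
∂h/∂y = (62.77 − 64.04) / (3390220 − 3389970) = -0.005080
h(516892, 3390680) = 64.04 + (-0.02380)·(240) + (-0.005080)·(710) = 64.04 -5.712 -3.607 = 54.721 m.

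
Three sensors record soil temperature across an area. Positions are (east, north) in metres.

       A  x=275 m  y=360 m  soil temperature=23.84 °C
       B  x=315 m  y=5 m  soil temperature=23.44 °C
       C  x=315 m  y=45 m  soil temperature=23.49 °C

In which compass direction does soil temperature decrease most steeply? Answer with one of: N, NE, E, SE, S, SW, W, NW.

SW

Taking A as reference: B−A = (40, -355, -0.40); C−A = (40, -315, -0.35).
Solve a·Δx + b·Δy = ΔT: det = 40·(-315) − 40·(-355) = 1600.
∂T/∂x = [(-0.40)·(-315) − (-0.35)·(-355)] / 1600 = +0.001094
∂T/∂y = [40·(-0.35) − 40·(-0.40)] / 1600 = +0.001250
Steepest decrease is along −∇f = (-0.001094 E, -0.001250 N) → southwest.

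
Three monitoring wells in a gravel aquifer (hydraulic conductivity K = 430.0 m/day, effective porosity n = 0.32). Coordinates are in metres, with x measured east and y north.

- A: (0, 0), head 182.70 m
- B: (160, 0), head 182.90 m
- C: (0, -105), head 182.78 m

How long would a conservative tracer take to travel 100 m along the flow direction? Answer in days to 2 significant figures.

51 days

∂h/∂x = (182.90 − 182.70) / (160 − 0) = +0.001250
∂h/∂y = (182.78 − 182.70) / (-105 − 0) = -0.0007619
|∇h| = √(0.001250² + -0.0007619²) = 0.001464
Seepage velocity v = K·i/n = 430.0 × 0.001464 / 0.32 = 1.967 m/day.
t = 100 / 1.967 = 50.84 days.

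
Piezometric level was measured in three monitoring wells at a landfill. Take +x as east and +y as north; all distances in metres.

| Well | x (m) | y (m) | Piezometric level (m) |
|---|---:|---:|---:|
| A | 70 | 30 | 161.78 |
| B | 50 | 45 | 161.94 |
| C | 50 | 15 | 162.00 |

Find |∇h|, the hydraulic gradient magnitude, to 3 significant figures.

0.00971

Three-point gradient (reference A): Δ to B = (-20, 15, +0.16), Δ to C = (-20, -15, +0.22).
∂h/∂x = -0.009500, ∂h/∂y = -0.002000 (det = 600).
|∇h| = √(-0.009500² + -0.002000²) = 0.009708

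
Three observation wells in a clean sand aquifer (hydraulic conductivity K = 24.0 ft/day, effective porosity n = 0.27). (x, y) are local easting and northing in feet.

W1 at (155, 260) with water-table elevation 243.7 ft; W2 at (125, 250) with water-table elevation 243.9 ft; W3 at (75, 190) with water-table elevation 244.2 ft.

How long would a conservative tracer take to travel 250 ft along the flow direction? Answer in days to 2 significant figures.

Taking W1 as reference: W2−W1 = (-30, -10, +0.2); W3−W1 = (-80, -70, +0.5).
Determinant of the coordinate differences = (-30)·(-70) − (-80)·(-10) = 1300.
∂h/∂x = [(+0.2)·(-70) − (+0.5)·(-10)] / 1300 = -0.006923
∂h/∂y = [(-30)·(+0.5) − (-80)·(+0.2)] / 1300 = +0.0007692
|∇h| = √(-0.006923² + 0.0007692²) = 0.006966
Seepage velocity v = K·i/n = 24.0 × 0.006966 / 0.27 = 0.6192 ft/day.
t = 250 / 0.6192 = 403.7 days.

400 days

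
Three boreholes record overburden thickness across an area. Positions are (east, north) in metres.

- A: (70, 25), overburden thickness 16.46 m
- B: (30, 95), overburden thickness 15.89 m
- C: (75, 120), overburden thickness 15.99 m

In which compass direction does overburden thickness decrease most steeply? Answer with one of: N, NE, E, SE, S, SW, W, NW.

Three-point gradient (reference A): Δ to B = (-40, 70, -0.57), Δ to C = (5, 95, -0.47).
∂d/∂x = +0.005120, ∂d/∂y = -0.005217 (det = -4150).
Steepest decrease is along −∇f = (-0.005120 E, +0.005217 N) → northwest.

NW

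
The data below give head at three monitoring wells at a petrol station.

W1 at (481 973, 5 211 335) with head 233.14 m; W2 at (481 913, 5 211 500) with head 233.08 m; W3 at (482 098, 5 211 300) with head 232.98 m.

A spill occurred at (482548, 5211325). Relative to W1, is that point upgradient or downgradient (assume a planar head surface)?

downgradient

Three-point gradient (reference W1): Δ to W2 = (-60, 165, -0.06), Δ to W3 = (125, -35, -0.16).
∂h/∂x = -0.001538, ∂h/∂y = -0.0009231 (det = -18525).
Head at (482548, 5211325) = 233.14 + (-0.001538)·(575) + (-0.0009231)·(-10) = 232.26 m.
That is lower than the 233.14 m at W1, so the point is downgradient.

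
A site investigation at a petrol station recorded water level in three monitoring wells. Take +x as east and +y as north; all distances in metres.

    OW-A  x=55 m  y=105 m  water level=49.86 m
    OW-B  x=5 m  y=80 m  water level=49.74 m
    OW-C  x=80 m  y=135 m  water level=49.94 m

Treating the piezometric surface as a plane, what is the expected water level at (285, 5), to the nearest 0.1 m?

50.2 m

With h = a·x + b·y + c and OW-A as origin, the differences give:
  (-50)·a + (-25)·b = -0.12
  25·a + 30·b = +0.08
Eliminate b (×30 and ×(-25), subtract): -875·a = -1.600 → a = ∂h/∂x = +0.001829
Back-substitute: b = ∂h/∂y = +0.001143.
h(285, 5) = 49.86 + (+0.001829)·(230) + (+0.001143)·(-100) = 49.86 +0.421 -0.114 = 50.166 m.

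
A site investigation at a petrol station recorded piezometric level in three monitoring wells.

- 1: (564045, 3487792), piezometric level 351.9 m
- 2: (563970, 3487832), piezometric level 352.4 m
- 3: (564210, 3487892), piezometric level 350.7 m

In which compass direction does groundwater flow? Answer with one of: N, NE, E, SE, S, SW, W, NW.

With h = a·x + b·y + c and 1 as origin, the differences give:
  (-75)·a + 40·b = +0.5
  165·a + 100·b = -1.2
Eliminate b (×100 and ×40, subtract): -14100·a = 98.00 → a = ∂h/∂x = -0.006950
Back-substitute: b = ∂h/∂y = -0.0005319.
Flow = −∇h = (+0.006950 east, +0.0005319 north), which points east.

E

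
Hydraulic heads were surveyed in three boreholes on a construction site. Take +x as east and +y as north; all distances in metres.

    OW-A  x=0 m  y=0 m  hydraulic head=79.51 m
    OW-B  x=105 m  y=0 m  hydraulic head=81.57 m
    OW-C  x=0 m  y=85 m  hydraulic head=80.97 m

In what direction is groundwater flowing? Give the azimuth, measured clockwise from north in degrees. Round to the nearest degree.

∂h/∂x = (81.57 − 79.51) / (105 − 0) = +0.01962
∂h/∂y = (80.97 − 79.51) / (85 − 0) = +0.01718
Flow direction (−∇h) has components (-0.01962 E, -0.01718 N).
Azimuth = atan2(E, N) = atan2(-0.01962, -0.01718) = 228.8° ≈ 229°.

229°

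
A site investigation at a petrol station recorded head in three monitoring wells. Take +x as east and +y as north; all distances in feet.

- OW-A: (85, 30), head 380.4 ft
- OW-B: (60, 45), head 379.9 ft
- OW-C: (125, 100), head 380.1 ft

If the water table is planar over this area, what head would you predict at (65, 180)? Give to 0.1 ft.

378.4 ft

Differences from OW-A: to OW-B (Δx, Δy, Δh) = (-25, 15, -0.5); to OW-C = (40, 70, -0.3).
Determinant of the coordinate differences = (-25)·70 − 40·15 = -2350.
∂h/∂x = [(-0.5)·70 − (-0.3)·15] / -2350 = +0.01298
∂h/∂y = [(-25)·(-0.3) − 40·(-0.5)] / -2350 = -0.01170
h(65, 180) = 380.4 + (+0.01298)·(-20) + (-0.01170)·(150) = 380.4 -0.260 -1.755 = 378.385 ft.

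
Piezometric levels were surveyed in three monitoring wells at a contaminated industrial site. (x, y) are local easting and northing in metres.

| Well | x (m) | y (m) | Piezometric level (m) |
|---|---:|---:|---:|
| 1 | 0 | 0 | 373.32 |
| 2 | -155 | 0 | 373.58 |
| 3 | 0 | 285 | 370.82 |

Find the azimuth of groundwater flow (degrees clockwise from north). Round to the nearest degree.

∂h/∂x = (373.58 − 373.32) / (-155 − 0) = -0.001677
∂h/∂y = (370.82 − 373.32) / (285 − 0) = -0.008772
Flow direction (−∇h) has components (+0.001677 E, +0.008772 N).
Azimuth = atan2(E, N) = atan2(+0.001677, +0.008772) = 10.8° ≈ 011°.

011°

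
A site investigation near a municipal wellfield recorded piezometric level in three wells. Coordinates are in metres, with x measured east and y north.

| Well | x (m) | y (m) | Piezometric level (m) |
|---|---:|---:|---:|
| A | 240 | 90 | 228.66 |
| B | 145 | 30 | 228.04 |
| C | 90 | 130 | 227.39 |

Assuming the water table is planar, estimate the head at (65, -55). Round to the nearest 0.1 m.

Three-point gradient (reference A): Δ to B = (-95, -60, -0.62), Δ to C = (-150, 40, -1.27).
∂h/∂x = +0.007891, ∂h/∂y = -0.002160 (det = -12800).
h(65, -55) = 228.66 + (+0.007891)·(-175) + (-0.002160)·(-145) = 228.66 -1.381 +0.313 = 227.592 m.

227.6 m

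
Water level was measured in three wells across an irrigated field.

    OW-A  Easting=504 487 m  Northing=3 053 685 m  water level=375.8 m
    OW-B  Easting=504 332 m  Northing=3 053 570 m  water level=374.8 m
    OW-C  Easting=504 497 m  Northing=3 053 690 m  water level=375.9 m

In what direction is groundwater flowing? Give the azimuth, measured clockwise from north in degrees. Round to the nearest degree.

310°

With h = a·x + b·y + c and OW-A as origin, the differences give:
  (-155)·a + (-115)·b = -1.0
  10·a + 5·b = +0.1
Eliminate b (×5 and ×(-115), subtract): 375·a = 6.50 → a = ∂h/∂x = +0.01733
Back-substitute: b = ∂h/∂y = -0.01467.
Flow direction (−∇h) has components (-0.01733 E, +0.01467 N).
Azimuth = atan2(E, N) = atan2(-0.01733, +0.01467) = 310.2° ≈ 310°.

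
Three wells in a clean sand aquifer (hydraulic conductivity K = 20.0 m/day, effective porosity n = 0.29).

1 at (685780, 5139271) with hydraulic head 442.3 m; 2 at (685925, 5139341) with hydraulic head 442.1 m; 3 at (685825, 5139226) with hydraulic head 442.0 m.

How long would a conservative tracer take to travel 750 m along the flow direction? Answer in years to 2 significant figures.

6.3 years

Differences from 1: to 2 (Δx, Δy, Δh) = (145, 70, -0.2); to 3 = (45, -45, -0.3).
Solve a·Δx + b·Δy = Δh: det = 145·(-45) − 45·70 = -9675.
∂h/∂x = [(-0.2)·(-45) − (-0.3)·70] / -9675 = -0.003101
∂h/∂y = [145·(-0.3) − 45·(-0.2)] / -9675 = +0.003566
|∇h| = √(-0.003101² + 0.003566²) = 0.004726
Seepage velocity v = K·i/n = 20.0 × 0.004726 / 0.29 = 0.3259 m/day.
t = 750 / 0.3259 = 2301 days = 6.3 years.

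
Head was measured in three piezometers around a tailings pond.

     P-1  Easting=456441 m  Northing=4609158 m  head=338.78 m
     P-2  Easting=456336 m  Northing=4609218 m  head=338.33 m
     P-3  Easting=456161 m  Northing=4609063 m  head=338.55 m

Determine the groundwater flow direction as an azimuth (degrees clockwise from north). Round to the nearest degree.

331°

Three-point gradient (reference P-1): Δ to P-2 = (-105, 60, -0.45), Δ to P-3 = (-280, -95, -0.23).
∂h/∂x = +0.002112, ∂h/∂y = -0.003804 (det = 26775).
Flow direction (−∇h) has components (-0.002112 E, +0.003804 N).
Azimuth = atan2(E, N) = atan2(-0.002112, +0.003804) = 331.0° ≈ 331°.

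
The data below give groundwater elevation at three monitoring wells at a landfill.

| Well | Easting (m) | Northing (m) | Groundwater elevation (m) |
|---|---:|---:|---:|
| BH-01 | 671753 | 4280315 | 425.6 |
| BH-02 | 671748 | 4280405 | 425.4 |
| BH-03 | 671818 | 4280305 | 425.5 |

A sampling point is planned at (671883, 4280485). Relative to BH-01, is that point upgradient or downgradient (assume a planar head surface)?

downgradient

Differences from BH-01: to BH-02 (Δx, Δy, Δh) = (-5, 90, -0.2); to BH-03 = (65, -10, -0.1).
Solve a·Δx + b·Δy = Δh: det = (-5)·(-10) − 65·90 = -5800.
∂h/∂x = [(-0.2)·(-10) − (-0.1)·90] / -5800 = -0.001897
∂h/∂y = [(-5)·(-0.1) − 65·(-0.2)] / -5800 = -0.002328
Head at (671883, 4280485) = 425.6 + (-0.001897)·(130) + (-0.002328)·(170) = 424.96 m.
That is lower than the 425.6 m at BH-01, so the point is downgradient.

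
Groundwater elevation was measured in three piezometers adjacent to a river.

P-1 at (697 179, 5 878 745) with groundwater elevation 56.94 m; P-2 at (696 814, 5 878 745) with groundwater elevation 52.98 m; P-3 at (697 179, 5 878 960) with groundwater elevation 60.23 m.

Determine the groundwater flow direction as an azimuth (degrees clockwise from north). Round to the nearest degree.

∂h/∂x = (52.98 − 56.94) / (696814 − 697179) = +0.01085
∂h/∂y = (60.23 − 56.94) / (5878960 − 5878745) = +0.01530
Flow direction (−∇h) has components (-0.01085 E, -0.01530 N).
Azimuth = atan2(E, N) = atan2(-0.01085, -0.01530) = 215.3° ≈ 215°.

215°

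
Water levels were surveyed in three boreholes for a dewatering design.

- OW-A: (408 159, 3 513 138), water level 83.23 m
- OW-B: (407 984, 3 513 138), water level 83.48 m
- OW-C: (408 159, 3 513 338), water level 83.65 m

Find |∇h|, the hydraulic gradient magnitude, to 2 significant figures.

0.0025

∂h/∂x = (83.48 − 83.23) / (407984 − 408159) = -0.001429
∂h/∂y = (83.65 − 83.23) / (3513338 − 3513138) = +0.002100
|∇h| = √(-0.001429² + 0.002100²) = 0.00254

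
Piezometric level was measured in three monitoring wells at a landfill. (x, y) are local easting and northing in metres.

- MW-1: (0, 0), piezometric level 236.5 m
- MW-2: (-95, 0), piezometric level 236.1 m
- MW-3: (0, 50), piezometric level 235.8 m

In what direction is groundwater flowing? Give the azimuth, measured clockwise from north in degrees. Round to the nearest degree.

343°

∂h/∂x = (236.1 − 236.5) / (-95 − 0) = +0.004211
∂h/∂y = (235.8 − 236.5) / (50 − 0) = -0.01400
Flow direction (−∇h) has components (-0.004211 E, +0.01400 N).
Azimuth = atan2(E, N) = atan2(-0.004211, +0.01400) = 343.3° ≈ 343°.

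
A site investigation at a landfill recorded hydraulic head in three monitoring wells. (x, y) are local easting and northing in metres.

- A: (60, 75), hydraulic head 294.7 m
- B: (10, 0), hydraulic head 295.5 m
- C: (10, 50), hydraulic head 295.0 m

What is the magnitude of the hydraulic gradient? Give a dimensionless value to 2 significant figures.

0.010

Differences from A: to B (Δx, Δy, Δh) = (-50, -75, +0.8); to C = (-50, -25, +0.3).
Solve a·Δx + b·Δy = Δh: det = (-50)·(-25) − (-50)·(-75) = -2500.
∂h/∂x = [(+0.8)·(-25) − (+0.3)·(-75)] / -2500 = -0.001000
∂h/∂y = [(-50)·(+0.3) − (-50)·(+0.8)] / -2500 = -0.01000
|∇h| = √(-0.001000² + -0.01000²) = 0.01005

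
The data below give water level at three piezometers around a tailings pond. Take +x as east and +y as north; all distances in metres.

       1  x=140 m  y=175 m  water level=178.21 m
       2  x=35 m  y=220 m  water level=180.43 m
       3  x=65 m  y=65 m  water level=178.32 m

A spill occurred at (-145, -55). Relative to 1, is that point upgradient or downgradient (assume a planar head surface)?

upgradient

Three-point gradient (reference 1): Δ to 2 = (-105, 45, +2.22), Δ to 3 = (-75, -110, +0.11).
∂h/∂x = -0.01669, ∂h/∂y = +0.01038 (det = 14925).
Head at (-145, -55) = 178.21 + (-0.01669)·(-285) + (+0.01038)·(-230) = 180.58 m.
That is higher than the 178.21 m at 1, so the point is upgradient.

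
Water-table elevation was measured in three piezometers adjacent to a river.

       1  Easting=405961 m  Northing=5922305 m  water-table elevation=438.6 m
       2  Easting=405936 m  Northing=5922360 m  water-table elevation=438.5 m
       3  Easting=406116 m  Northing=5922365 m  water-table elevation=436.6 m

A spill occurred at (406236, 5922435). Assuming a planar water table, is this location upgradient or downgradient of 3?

downgradient

Taking 1 as reference: 2−1 = (-25, 55, -0.1); 3−1 = (155, 60, -2.0).
Solve a·Δx + b·Δy = Δh: det = (-25)·60 − 155·55 = -10025.
∂h/∂x = [(-0.1)·60 − (-2.0)·55] / -10025 = -0.01037
∂h/∂y = [(-25)·(-2.0) − 155·(-0.1)] / -10025 = -0.006534
Head at (406236, 5922435) = 438.6 + (-0.01037)·(275) + (-0.006534)·(130) = 434.90 m.
That is lower than the 436.6 m at 3, so the point is downgradient.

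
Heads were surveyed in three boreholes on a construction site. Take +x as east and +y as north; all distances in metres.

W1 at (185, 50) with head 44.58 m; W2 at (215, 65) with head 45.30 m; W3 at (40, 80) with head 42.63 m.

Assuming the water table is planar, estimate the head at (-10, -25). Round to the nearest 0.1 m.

40.2 m

Differences from W1: to W2 (Δx, Δy, Δh) = (30, 15, +0.72); to W3 = (-145, 30, -1.95).
Solve a·Δx + b·Δy = Δh: det = 30·30 − (-145)·15 = 3075.
∂h/∂x = [(+0.72)·30 − (-1.95)·15] / 3075 = +0.01654
∂h/∂y = [30·(-1.95) − (-145)·(+0.72)] / 3075 = +0.01493
h(-10, -25) = 44.58 + (+0.01654)·(-195) + (+0.01493)·(-75) = 44.58 -3.225 -1.120 = 40.236 m.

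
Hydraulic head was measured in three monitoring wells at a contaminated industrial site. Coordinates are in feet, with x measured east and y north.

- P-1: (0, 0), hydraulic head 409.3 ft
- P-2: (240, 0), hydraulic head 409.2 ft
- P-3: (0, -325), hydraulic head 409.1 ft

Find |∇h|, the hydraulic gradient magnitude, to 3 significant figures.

0.000743

∂h/∂x = (409.2 − 409.3) / (240 − 0) = -0.0004167
∂h/∂y = (409.1 − 409.3) / (-325 − 0) = +0.0006154
|∇h| = √(-0.0004167² + 0.0006154²) = 0.0007432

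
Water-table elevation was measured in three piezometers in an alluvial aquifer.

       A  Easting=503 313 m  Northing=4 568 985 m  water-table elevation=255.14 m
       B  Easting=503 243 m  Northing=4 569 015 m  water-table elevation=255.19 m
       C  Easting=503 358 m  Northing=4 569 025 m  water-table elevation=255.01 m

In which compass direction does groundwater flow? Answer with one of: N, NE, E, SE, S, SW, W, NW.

Taking A as reference: B−A = (-70, 30, +0.05); C−A = (45, 40, -0.13).
Determinant of the coordinate differences = (-70)·40 − 45·30 = -4150.
∂h/∂x = [(+0.05)·40 − (-0.13)·30] / -4150 = -0.001422
∂h/∂y = [(-70)·(-0.13) − 45·(+0.05)] / -4150 = -0.001651
Flow = −∇h = (+0.001422 east, +0.001651 north), which points northeast.

NE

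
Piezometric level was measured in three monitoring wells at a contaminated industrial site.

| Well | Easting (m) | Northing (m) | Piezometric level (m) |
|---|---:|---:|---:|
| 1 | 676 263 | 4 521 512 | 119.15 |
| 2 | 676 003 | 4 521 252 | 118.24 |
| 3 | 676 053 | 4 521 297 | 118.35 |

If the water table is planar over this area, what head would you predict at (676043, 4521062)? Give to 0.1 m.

With h = a·x + b·y + c and 1 as origin, the differences give:
  (-260)·a + (-260)·b = -0.91
  (-210)·a + (-215)·b = -0.80
Eliminate b (×(-215) and ×(-260), subtract): 1300·a = -12.350 → a = ∂h/∂x = -0.009500
Back-substitute: b = ∂h/∂y = +0.01300.
h(676043, 4521062) = 119.15 + (-0.009500)·(-220) + (+0.01300)·(-450) = 119.15 +2.090 -5.850 = 115.390 m.

115.4 m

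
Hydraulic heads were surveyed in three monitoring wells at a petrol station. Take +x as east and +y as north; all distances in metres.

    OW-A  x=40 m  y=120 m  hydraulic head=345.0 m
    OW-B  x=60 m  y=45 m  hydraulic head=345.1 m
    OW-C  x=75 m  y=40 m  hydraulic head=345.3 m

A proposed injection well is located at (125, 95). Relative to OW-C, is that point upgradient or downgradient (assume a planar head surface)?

upgradient

Differences from OW-A: to OW-B (Δx, Δy, Δh) = (20, -75, +0.1); to OW-C = (35, -80, +0.3).
Solve a·Δx + b·Δy = Δh: det = 20·(-80) − 35·(-75) = 1025.
∂h/∂x = [(+0.1)·(-80) − (+0.3)·(-75)] / 1025 = +0.01415
∂h/∂y = [20·(+0.3) − 35·(+0.1)] / 1025 = +0.002439
Head at (125, 95) = 345.0 + (+0.01415)·(85) + (+0.002439)·(-25) = 346.14 m.
That is higher than the 345.3 m at OW-C, so the point is upgradient.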